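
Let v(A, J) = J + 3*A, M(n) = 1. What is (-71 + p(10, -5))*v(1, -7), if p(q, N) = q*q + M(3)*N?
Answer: -96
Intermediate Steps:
p(q, N) = N + q**2 (p(q, N) = q*q + 1*N = q**2 + N = N + q**2)
(-71 + p(10, -5))*v(1, -7) = (-71 + (-5 + 10**2))*(-7 + 3*1) = (-71 + (-5 + 100))*(-7 + 3) = (-71 + 95)*(-4) = 24*(-4) = -96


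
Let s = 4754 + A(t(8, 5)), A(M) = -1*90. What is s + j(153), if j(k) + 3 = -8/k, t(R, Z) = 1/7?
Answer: 713125/153 ≈ 4660.9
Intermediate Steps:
t(R, Z) = ⅐
A(M) = -90
s = 4664 (s = 4754 - 90 = 4664)
j(k) = -3 - 8/k
s + j(153) = 4664 + (-3 - 8/153) = 4664 - 467/153 = 713125/153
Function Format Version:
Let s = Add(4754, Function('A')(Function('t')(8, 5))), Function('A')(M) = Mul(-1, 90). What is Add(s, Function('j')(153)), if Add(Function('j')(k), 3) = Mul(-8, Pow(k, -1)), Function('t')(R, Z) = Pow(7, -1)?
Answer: Rational(713125, 153) ≈ 4660.9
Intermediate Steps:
Function('t')(R, Z) = Rational(1, 7)
Function('A')(M) = -90
s = 4664 (s = Add(4754, -90) = 4664)
Function('j')(k) = Add(-3, Mul(-8, Pow(k, -1)))
Add(s, Function('j')(153)) = Add(4664, Add(-3, Mul(-8, Pow(153, -1)))) = Add(4664, Add(-3, Mul(-8, Rational(1, 153)))) = Add(4664, Add(-3, Rational(-8, 153))) = Add(4664, Rational(-467, 153)) = Rational(713125, 153)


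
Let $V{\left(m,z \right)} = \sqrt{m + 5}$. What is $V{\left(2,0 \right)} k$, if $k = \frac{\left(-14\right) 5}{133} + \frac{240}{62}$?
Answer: $\frac{1970 \sqrt{7}}{589} \approx 8.8491$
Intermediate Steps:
$k = \frac{1970}{589}$ ($k = \left(-70\right) \frac{1}{133} + 240 \cdot \frac{1}{62} = - \frac{10}{19} + \frac{120}{31} = \frac{1970}{589} \approx 3.3447$)
$V{\left(m,z \right)} = \sqrt{5 + m}$
$V{\left(2,0 \right)} k = \sqrt{5 + 2} \cdot \frac{1970}{589} = \sqrt{7} \cdot \frac{1970}{589} = \frac{1970 \sqrt{7}}{589}$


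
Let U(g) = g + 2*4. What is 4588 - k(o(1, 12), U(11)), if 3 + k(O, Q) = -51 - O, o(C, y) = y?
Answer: 4654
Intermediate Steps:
U(g) = 8 + g (U(g) = g + 8 = 8 + g)
k(O, Q) = -54 - O (k(O, Q) = -3 + (-51 - O) = -54 - O)
4588 - k(o(1, 12), U(11)) = 4588 - (-54 - 1*12) = 4588 - (-54 - 12) = 4588 - 1*(-66) = 4588 + 66 = 4654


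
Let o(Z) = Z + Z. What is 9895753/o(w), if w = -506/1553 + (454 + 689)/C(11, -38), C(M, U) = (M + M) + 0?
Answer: 169049148499/1763947 ≈ 95836.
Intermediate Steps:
C(M, U) = 2*M (C(M, U) = 2*M + 0 = 2*M)
w = 1763947/34166 (w = -506/1553 + (454 + 689)/((2*11)) = -506*1/1553 + 1143/22 = -506/1553 + 1143*(1/22) = -506/1553 + 1143/22 = 1763947/34166 ≈ 51.629)
o(Z) = 2*Z
9895753/o(w) = 9895753/((2*(1763947/34166))) = 9895753/(1763947/17083) = 9895753*(17083/1763947) = 169049148499/1763947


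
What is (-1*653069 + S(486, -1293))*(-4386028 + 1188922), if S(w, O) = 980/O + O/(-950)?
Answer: 427451242017203151/204725 ≈ 2.0879e+12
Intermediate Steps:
S(w, O) = 980/O - O/950 (S(w, O) = 980/O + O*(-1/950) = 980/O - O/950)
(-1*653069 + S(486, -1293))*(-4386028 + 1188922) = (-1*653069 + (980/(-1293) - 1/950*(-1293)))*(-4386028 + 1188922) = (-653069 + (980*(-1/1293) + 1293/950))*(-3197106) = (-653069 + (-980/1293 + 1293/950))*(-3197106) = (-653069 + 740849/1228350)*(-3197106) = -802196565301/1228350*(-3197106) = 427451242017203151/204725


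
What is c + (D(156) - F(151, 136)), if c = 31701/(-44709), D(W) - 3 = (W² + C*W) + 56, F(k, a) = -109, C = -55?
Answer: 237304805/14903 ≈ 15923.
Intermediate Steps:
D(W) = 59 + W² - 55*W (D(W) = 3 + ((W² - 55*W) + 56) = 3 + (56 + W² - 55*W) = 59 + W² - 55*W)
c = -10567/14903 (c = 31701*(-1/44709) = -10567/14903 ≈ -0.70905)
c + (D(156) - F(151, 136)) = -10567/14903 + ((59 + 156² - 55*156) - 1*(-109)) = -10567/14903 + ((59 + 24336 - 8580) + 109) = -10567/14903 + (15815 + 109) = -10567/14903 + 15924 = 237304805/14903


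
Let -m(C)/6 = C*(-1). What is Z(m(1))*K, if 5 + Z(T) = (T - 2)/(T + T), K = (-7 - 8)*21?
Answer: 1470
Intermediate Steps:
m(C) = 6*C (m(C) = -6*C*(-1) = -(-6)*C = 6*C)
K = -315 (K = -15*21 = -315)
Z(T) = -5 + (-2 + T)/(2*T) (Z(T) = -5 + (T - 2)/(T + T) = -5 + (-2 + T)/((2*T)) = -5 + (-2 + T)*(1/(2*T)) = -5 + (-2 + T)/(2*T))
Z(m(1))*K = (-9/2 - 1/(6*1))*(-315) = (-9/2 - 1/6)*(-315) = -14/3*(-315) = 1470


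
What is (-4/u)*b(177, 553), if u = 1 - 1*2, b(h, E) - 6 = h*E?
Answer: 391548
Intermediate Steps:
b(h, E) = 6 + E*h (b(h, E) = 6 + h*E = 6 + E*h)
u = -1 (u = 1 - 2 = -1)
(-4/u)*b(177, 553) = (-4/(-1))*(6 + 553*177) = (-4*(-1))*(6 + 97881) = 4*97887 = 391548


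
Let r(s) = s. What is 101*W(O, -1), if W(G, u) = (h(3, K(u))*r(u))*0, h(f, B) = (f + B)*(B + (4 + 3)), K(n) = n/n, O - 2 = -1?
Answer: 0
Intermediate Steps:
O = 1 (O = 2 - 1 = 1)
K(n) = 1
h(f, B) = (7 + B)*(B + f) (h(f, B) = (B + f)*(B + 7) = (B + f)*(7 + B) = (7 + B)*(B + f))
W(G, u) = 0 (W(G, u) = ((1² + 7*1 + 7*3 + 1*3)*u)*0 = ((1 + 7 + 21 + 3)*u)*0 = (32*u)*0 = 0)
101*W(O, -1) = 101*0 = 0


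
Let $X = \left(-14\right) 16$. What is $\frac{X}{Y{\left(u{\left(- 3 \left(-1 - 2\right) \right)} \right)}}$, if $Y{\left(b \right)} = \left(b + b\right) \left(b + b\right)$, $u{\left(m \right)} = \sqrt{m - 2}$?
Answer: $-8$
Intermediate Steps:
$u{\left(m \right)} = \sqrt{-2 + m}$
$Y{\left(b \right)} = 4 b^{2}$ ($Y{\left(b \right)} = 2 b 2 b = 4 b^{2}$)
$X = -224$
$\frac{X}{Y{\left(u{\left(- 3 \left(-1 - 2\right) \right)} \right)}} = - \frac{224}{4 \left(\sqrt{-2 - 3 \left(-1 - 2\right)}\right)^{2}} = - \frac{224}{4 \left(\sqrt{-2 - -9}\right)^{2}} = - \frac{224}{4 \left(\sqrt{-2 + 9}\right)^{2}} = - \frac{224}{4 \left(\sqrt{7}\right)^{2}} = - \frac{224}{4 \cdot 7} = - \frac{224}{28} = \left(-224\right) \frac{1}{28} = -8$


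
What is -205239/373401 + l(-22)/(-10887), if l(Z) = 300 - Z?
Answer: -261630235/451690743 ≈ -0.57922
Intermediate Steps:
-205239/373401 + l(-22)/(-10887) = -205239/373401 + (300 - 1*(-22))/(-10887) = -205239*1/373401 + (300 + 22)*(-1/10887) = -68413/124467 + 322*(-1/10887) = -68413/124467 - 322/10887 = -261630235/451690743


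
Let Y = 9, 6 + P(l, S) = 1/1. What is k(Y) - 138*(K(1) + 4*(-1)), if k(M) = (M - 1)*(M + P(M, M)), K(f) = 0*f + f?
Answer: 446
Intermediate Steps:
P(l, S) = -5 (P(l, S) = -6 + 1/1 = -6 + 1 = -5)
K(f) = f (K(f) = 0 + f = f)
k(M) = (-1 + M)*(-5 + M) (k(M) = (M - 1)*(M - 5) = (-1 + M)*(-5 + M))
k(Y) - 138*(K(1) + 4*(-1)) = (5 + 9² - 6*9) - 138*(1 + 4*(-1)) = (5 + 81 - 54) - 138*(1 - 4) = 32 - 138*(-3) = 32 + 414 = 446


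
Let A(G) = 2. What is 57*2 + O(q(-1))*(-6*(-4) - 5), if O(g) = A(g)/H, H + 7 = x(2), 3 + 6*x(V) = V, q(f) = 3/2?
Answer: 4674/43 ≈ 108.70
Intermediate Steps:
q(f) = 3/2 (q(f) = 3*(1/2) = 3/2)
x(V) = -1/2 + V/6
H = -43/6 (H = -7 + (-1/2 + (1/6)*2) = -7 + (-1/2 + 1/3) = -7 - 1/6 = -43/6 ≈ -7.1667)
O(g) = -12/43 (O(g) = 2/(-43/6) = 2*(-6/43) = -12/43)
57*2 + O(q(-1))*(-6*(-4) - 5) = 57*2 - 12*(-6*(-4) - 5)/43 = 114 - 12*(24 - 5)/43 = 114 - 12/43*19 = 114 - 228/43 = 4674/43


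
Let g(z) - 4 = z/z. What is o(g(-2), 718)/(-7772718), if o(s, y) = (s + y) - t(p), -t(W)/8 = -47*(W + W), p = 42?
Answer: 10287/2590906 ≈ 0.0039704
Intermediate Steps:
g(z) = 5 (g(z) = 4 + z/z = 4 + 1 = 5)
t(W) = 752*W (t(W) = -(-376)*(W + W) = -(-376)*2*W = -(-752)*W = 752*W)
o(s, y) = -31584 + s + y (o(s, y) = (s + y) - 752*42 = (s + y) - 1*31584 = (s + y) - 31584 = -31584 + s + y)
o(g(-2), 718)/(-7772718) = (-31584 + 5 + 718)/(-7772718) = -30861*(-1/7772718) = 10287/2590906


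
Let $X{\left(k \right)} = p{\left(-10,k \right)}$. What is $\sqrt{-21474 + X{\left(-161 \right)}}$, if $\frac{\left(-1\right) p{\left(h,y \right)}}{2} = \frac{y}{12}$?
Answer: $\frac{i \sqrt{772098}}{6} \approx 146.45 i$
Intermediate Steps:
$p{\left(h,y \right)} = - \frac{y}{6}$ ($p{\left(h,y \right)} = - 2 \frac{y}{12} = - \frac{y}{6}$)
$X{\left(k \right)} = - \frac{k}{6}$
$\sqrt{-21474 + X{\left(-161 \right)}} = \sqrt{-21474 - - \frac{161}{6}} = \sqrt{-21474 + \frac{161}{6}} = \sqrt{- \frac{128683}{6}} = \frac{i \sqrt{772098}}{6}$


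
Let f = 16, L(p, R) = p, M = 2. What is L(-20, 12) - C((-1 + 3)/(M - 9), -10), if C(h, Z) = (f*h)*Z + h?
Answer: -458/7 ≈ -65.429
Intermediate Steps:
C(h, Z) = h + 16*Z*h (C(h, Z) = (16*h)*Z + h = 16*Z*h + h = h + 16*Z*h)
L(-20, 12) - C((-1 + 3)/(M - 9), -10) = -20 - (-1 + 3)/(2 - 9)*(1 + 16*(-10)) = -20 - 2/(-7)*(1 - 160) = -20 - 2*(-⅐)*(-159) = -20 - (-2)*(-159)/7 = -20 - 1*318/7 = -20 - 318/7 = -458/7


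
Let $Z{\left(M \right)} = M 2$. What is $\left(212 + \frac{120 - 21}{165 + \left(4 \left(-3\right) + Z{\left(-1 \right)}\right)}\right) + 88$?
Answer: $\frac{45399}{151} \approx 300.66$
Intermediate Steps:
$Z{\left(M \right)} = 2 M$
$\left(212 + \frac{120 - 21}{165 + \left(4 \left(-3\right) + Z{\left(-1 \right)}\right)}\right) + 88 = \left(212 + \frac{120 - 21}{165 + \left(4 \left(-3\right) + 2 \left(-1\right)\right)}\right) + 88 = \left(212 + \frac{99}{165 - 14}\right) + 88 = \left(212 + \frac{99}{151}\right) + 88 = \frac{32111}{151} + 88 = \frac{45399}{151}$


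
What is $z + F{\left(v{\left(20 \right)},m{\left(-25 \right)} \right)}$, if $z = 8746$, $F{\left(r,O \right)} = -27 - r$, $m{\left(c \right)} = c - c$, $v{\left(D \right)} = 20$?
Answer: $8699$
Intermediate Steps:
$m{\left(c \right)} = 0$
$z + F{\left(v{\left(20 \right)},m{\left(-25 \right)} \right)} = 8746 - 47 = 8699$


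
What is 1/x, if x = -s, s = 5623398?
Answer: -1/5623398 ≈ -1.7783e-7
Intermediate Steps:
x = -5623398 (x = -1*5623398 = -5623398)
1/x = 1/(-5623398) = -1/5623398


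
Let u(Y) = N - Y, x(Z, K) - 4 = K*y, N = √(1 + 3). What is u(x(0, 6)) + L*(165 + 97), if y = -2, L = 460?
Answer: 120530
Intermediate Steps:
N = 2 (N = √4 = 2)
x(Z, K) = 4 - 2*K (x(Z, K) = 4 + K*(-2) = 4 - 2*K)
u(Y) = 2 - Y
u(x(0, 6)) + L*(165 + 97) = (2 - (4 - 2*6)) + 460*(165 + 97) = (2 - (4 - 12)) + 460*262 = (2 - 1*(-8)) + 120520 = (2 + 8) + 120520 = 10 + 120520 = 120530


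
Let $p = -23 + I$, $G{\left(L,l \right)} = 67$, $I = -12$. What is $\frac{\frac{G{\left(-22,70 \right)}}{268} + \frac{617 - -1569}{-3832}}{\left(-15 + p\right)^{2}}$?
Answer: $- \frac{307}{2395000} \approx -0.00012818$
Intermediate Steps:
$p = -35$ ($p = -23 - 12 = -35$)
$\frac{\frac{G{\left(-22,70 \right)}}{268} + \frac{617 - -1569}{-3832}}{\left(-15 + p\right)^{2}} = \frac{\frac{67}{268} + \frac{617 - -1569}{-3832}}{\left(-15 - 35\right)^{2}} = \frac{67 \cdot \frac{1}{268} + \left(617 + 1569\right) \left(- \frac{1}{3832}\right)}{\left(-50\right)^{2}} = \frac{\frac{1}{4} + 2186 \left(- \frac{1}{3832}\right)}{2500} = \left(\frac{1}{4} - \frac{1093}{1916}\right) \frac{1}{2500} = \left(- \frac{307}{958}\right) \frac{1}{2500} = - \frac{307}{2395000}$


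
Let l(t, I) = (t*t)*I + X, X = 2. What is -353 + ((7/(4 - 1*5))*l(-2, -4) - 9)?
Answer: -264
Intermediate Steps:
l(t, I) = 2 + I*t² (l(t, I) = (t*t)*I + 2 = t²*I + 2 = I*t² + 2 = 2 + I*t²)
-353 + ((7/(4 - 1*5))*l(-2, -4) - 9) = -353 + ((7/(4 - 1*5))*(2 - 4*(-2)²) - 9) = -353 + ((7/(4 - 5))*(2 - 4*4) - 9) = -353 + ((7/(-1))*(2 - 16) - 9) = -353 + ((7*(-1))*(-14) - 9) = -353 + (-7*(-14) - 9) = -353 + (98 - 9) = -353 + 89 = -264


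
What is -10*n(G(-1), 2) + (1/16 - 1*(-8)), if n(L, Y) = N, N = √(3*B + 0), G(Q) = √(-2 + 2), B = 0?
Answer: 129/16 ≈ 8.0625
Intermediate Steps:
G(Q) = 0 (G(Q) = √0 = 0)
N = 0 (N = √(3*0 + 0) = √(0 + 0) = √0 = 0)
n(L, Y) = 0
-10*n(G(-1), 2) + (1/16 - 1*(-8)) = -10*0 + (1/16 - 1*(-8)) = 0 + (1/16 + 8) = 0 + 129/16 = 129/16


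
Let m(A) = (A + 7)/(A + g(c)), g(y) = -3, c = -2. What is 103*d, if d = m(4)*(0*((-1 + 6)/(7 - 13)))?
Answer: 0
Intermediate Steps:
m(A) = (7 + A)/(-3 + A) (m(A) = (A + 7)/(A - 3) = (7 + A)/(-3 + A))
d = 0 (d = ((7 + 4)/(-3 + 4))*(0*((-1 + 6)/(7 - 13))) = (11/1)*(0*(5/(-6))) = (1*11)*(0*(5*(-⅙))) = 11*(0*(-⅚)) = 11*0 = 0)
103*d = 103*0 = 0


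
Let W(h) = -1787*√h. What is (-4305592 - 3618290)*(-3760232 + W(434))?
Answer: 29795634660624 + 14159977134*√434 ≈ 3.0091e+13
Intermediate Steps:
(-4305592 - 3618290)*(-3760232 + W(434)) = (-4305592 - 3618290)*(-3760232 - 1787*√434) = -7923882*(-3760232 - 1787*√434) = 29795634660624 + 14159977134*√434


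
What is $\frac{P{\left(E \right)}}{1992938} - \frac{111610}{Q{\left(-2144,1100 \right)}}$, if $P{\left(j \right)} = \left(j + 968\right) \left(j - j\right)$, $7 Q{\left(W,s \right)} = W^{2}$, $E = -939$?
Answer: $- \frac{390635}{2298368} \approx -0.16996$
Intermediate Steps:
$Q{\left(W,s \right)} = \frac{W^{2}}{7}$
$P{\left(j \right)} = 0$ ($P{\left(j \right)} = \left(968 + j\right) 0 = 0$)
$\frac{P{\left(E \right)}}{1992938} - \frac{111610}{Q{\left(-2144,1100 \right)}} = \frac{0}{1992938} - \frac{111610}{\frac{1}{7} \left(-2144\right)^{2}} = 0 \cdot \frac{1}{1992938} - \frac{111610}{\frac{1}{7} \cdot 4596736} = 0 - \frac{111610}{\frac{4596736}{7}} = 0 - \frac{390635}{2298368} = - \frac{390635}{2298368}$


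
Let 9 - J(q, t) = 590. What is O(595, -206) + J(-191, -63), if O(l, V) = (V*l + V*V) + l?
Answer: -80120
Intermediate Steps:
J(q, t) = -581 (J(q, t) = 9 - 1*590 = 9 - 590 = -581)
O(l, V) = l + V² + V*l (O(l, V) = (V*l + V²) + l = (V² + V*l) + l = l + V² + V*l)
O(595, -206) + J(-191, -63) = (595 + (-206)² - 206*595) - 581 = (595 + 42436 - 122570) - 581 = -79539 - 581 = -80120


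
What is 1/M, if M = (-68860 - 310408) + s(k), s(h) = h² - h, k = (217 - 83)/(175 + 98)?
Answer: -74529/28266483398 ≈ -2.6367e-6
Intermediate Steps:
k = 134/273 ≈ 0.49084
M = -28266483398/74529 (M = (-68860 - 310408) + 134*(-1 + 134/273)/273 = -379268 + (134/273)*(-139/273) = -379268 - 18626/74529 = -28266483398/74529 ≈ -3.7927e+5)
1/M = 1/(-28266483398/74529) = -74529/28266483398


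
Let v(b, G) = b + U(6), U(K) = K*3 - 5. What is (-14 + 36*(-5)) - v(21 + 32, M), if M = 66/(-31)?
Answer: -260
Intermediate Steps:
M = -66/31 (M = 66*(-1/31) = -66/31 ≈ -2.1290)
U(K) = -5 + 3*K (U(K) = 3*K - 5 = -5 + 3*K)
v(b, G) = 13 + b (v(b, G) = b + (-5 + 3*6) = b + (-5 + 18) = b + 13 = 13 + b)
(-14 + 36*(-5)) - v(21 + 32, M) = (-14 + 36*(-5)) - (13 + (21 + 32)) = (-14 - 180) - (13 + 53) = -194 - 1*66 = -194 - 66 = -260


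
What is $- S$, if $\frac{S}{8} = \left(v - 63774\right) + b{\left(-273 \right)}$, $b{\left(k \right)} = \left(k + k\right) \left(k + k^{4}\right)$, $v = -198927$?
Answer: $24262370710632$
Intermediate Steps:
$b{\left(k \right)} = 2 k \left(k + k^{4}\right)$
$S = -24262370710632$ ($S = 8 \left(\left(-198927 - 63774\right) + 2 \left(-273\right)^{2} \left(1 + \left(-273\right)^{3}\right)\right) = 8 \left(-262701 + 2 \cdot 74529 \left(1 - 20346417\right)\right) = 8 \left(-262701 + 2 \cdot 74529 \left(-20346416\right)\right) = 8 \left(-262701 - 3032796076128\right) = 8 \left(-3032796338829\right) = -24262370710632$)
$- S = \left(-1\right) \left(-24262370710632\right) = 24262370710632$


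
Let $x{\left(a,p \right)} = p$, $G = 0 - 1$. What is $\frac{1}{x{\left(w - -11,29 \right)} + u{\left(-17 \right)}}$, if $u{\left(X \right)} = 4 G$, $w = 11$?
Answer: $\frac{1}{25} \approx 0.04$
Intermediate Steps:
$G = -1$
$u{\left(X \right)} = -4$ ($u{\left(X \right)} = 4 \left(-1\right) = -4$)
$\frac{1}{x{\left(w - -11,29 \right)} + u{\left(-17 \right)}} = \frac{1}{29 - 4} = \frac{1}{25}$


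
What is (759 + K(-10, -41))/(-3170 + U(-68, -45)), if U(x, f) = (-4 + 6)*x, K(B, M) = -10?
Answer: -749/3306 ≈ -0.22656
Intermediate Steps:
U(x, f) = 2*x
(759 + K(-10, -41))/(-3170 + U(-68, -45)) = (759 - 10)/(-3170 + 2*(-68)) = 749/(-3170 - 136) = 749/(-3306) = 749*(-1/3306) = -749/3306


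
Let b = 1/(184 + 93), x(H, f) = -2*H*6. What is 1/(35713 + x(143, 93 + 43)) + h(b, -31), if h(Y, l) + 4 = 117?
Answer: 3841662/33997 ≈ 113.00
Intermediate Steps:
x(H, f) = -12*H
b = 1/277 ≈ 0.0036101
h(Y, l) = 113 (h(Y, l) = -4 + 117 = 113)
1/(35713 + x(143, 93 + 43)) + h(b, -31) = 1/(35713 - 12*143) + 113 = 1/(35713 - 1716) + 113 = 1/33997 + 113 = 3841662/33997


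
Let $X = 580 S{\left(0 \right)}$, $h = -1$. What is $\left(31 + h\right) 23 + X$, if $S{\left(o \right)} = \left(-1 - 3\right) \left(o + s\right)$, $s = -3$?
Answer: $7650$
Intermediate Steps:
$S{\left(o \right)} = 12 - 4 o$ ($S{\left(o \right)} = \left(-1 - 3\right) \left(o - 3\right) = - 4 \left(-3 + o\right) = 12 - 4 o$)
$X = 6960$ ($X = 580 \left(12 - 0\right) = 580 \left(12 + 0\right) = 580 \cdot 12 = 6960$)
$\left(31 + h\right) 23 + X = \left(31 - 1\right) 23 + 6960 = 30 \cdot 23 + 6960 = 690 + 6960 = 7650$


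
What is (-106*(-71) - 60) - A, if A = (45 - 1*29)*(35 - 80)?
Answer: 8186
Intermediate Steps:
A = -720 (A = (45 - 29)*(-45) = 16*(-45) = -720)
(-106*(-71) - 60) - A = (-106*(-71) - 60) - 1*(-720) = (7526 - 60) + 720 = 7466 + 720 = 8186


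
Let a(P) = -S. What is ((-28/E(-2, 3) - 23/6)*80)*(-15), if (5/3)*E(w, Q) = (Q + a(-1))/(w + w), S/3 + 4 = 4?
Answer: -210200/3 ≈ -70067.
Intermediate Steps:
S = 0 (S = -12 + 3*4 = -12 + 12 = 0)
a(P) = 0 (a(P) = -1*0 = 0)
E(w, Q) = 3*Q/(10*w) (E(w, Q) = 3*((Q + 0)/(w + w))/5 = 3*(Q/((2*w)))/5 = 3*(Q*(1/(2*w)))/5 = 3*(Q/(2*w))/5 = 3*Q/(10*w))
((-28/E(-2, 3) - 23/6)*80)*(-15) = ((-28/((3/10)*3/(-2)) - 23/6)*80)*(-15) = ((-28/((3/10)*3*(-½)) - 23*⅙)*80)*(-15) = ((-28/(-9/20) - 23/6)*80)*(-15) = ((-28*(-20/9) - 23/6)*80)*(-15) = ((560/9 - 23/6)*80)*(-15) = ((1051/18)*80)*(-15) = (42040/9)*(-15) = -210200/3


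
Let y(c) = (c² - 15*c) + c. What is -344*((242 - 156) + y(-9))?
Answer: -100792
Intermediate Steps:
y(c) = c² - 14*c
-344*((242 - 156) + y(-9)) = -344*((242 - 156) - 9*(-14 - 9)) = -344*(86 - 9*(-23)) = -344*(86 + 207) = -344*293 = -100792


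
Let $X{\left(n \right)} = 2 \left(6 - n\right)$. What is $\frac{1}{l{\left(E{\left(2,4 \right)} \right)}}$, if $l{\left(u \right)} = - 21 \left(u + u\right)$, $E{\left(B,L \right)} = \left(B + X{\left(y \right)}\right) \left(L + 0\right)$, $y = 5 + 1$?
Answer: $- \frac{1}{336} \approx -0.0029762$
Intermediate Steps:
$y = 6$
$X{\left(n \right)} = 12 - 2 n$
$E{\left(B,L \right)} = B L$ ($E{\left(B,L \right)} = \left(B + \left(12 - 12\right)\right) \left(L + 0\right) = \left(B + \left(12 - 12\right)\right) L = \left(B + 0\right) L = B L$)
$l{\left(u \right)} = - 42 u$ ($l{\left(u \right)} = - 21 \cdot 2 u = - 42 u$)
$\frac{1}{l{\left(E{\left(2,4 \right)} \right)}} = \frac{1}{\left(-42\right) 2 \cdot 4} = \frac{1}{\left(-42\right) 8} = \frac{1}{-336} = - \frac{1}{336}$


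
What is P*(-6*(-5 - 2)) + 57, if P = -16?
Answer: -615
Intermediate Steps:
P*(-6*(-5 - 2)) + 57 = -(-96)*(-5 - 2) + 57 = -(-96)*(-7) + 57 = -16*42 + 57 = -672 + 57 = -615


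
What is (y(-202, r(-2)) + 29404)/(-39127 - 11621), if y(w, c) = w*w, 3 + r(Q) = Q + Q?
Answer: -17552/12687 ≈ -1.3835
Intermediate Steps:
r(Q) = -3 + 2*Q (r(Q) = -3 + (Q + Q) = -3 + 2*Q)
y(w, c) = w**2
(y(-202, r(-2)) + 29404)/(-39127 - 11621) = ((-202)**2 + 29404)/(-39127 - 11621) = (40804 + 29404)/(-50748) = 70208*(-1/50748) = -17552/12687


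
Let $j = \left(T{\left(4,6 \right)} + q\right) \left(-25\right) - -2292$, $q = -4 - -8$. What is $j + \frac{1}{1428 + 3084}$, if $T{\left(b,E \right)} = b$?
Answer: $\frac{9439105}{4512} \approx 2092.0$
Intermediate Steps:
$q = 4$ ($q = -4 + 8 = 4$)
$j = 2092$ ($j = \left(4 + 4\right) \left(-25\right) - -2292 = 8 \left(-25\right) + 2292 = -200 + 2292 = 2092$)
$j + \frac{1}{1428 + 3084} = 2092 + \frac{1}{1428 + 3084} = 2092 + \frac{1}{4512} = \frac{9439105}{4512}$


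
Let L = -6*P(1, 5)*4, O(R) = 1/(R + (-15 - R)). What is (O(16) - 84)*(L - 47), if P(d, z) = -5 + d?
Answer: -61789/15 ≈ -4119.3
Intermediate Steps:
O(R) = -1/15 (O(R) = 1/(-15) = -1/15)
L = 96 (L = -6*(-5 + 1)*4 = -6*(-4)*4 = 24*4 = 96)
(O(16) - 84)*(L - 47) = (-1/15 - 84)*(96 - 47) = -1261/15*49 = -61789/15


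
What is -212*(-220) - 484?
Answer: 46156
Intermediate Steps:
-212*(-220) - 484 = 46640 - 484 = 46156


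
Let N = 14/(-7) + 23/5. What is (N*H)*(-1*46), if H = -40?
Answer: 4784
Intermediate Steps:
N = 13/5 (N = 14*(-1/7) + 23*(1/5) = -2 + 23/5 = 13/5 ≈ 2.6000)
(N*H)*(-1*46) = ((13/5)*(-40))*(-1*46) = -104*(-46) = 4784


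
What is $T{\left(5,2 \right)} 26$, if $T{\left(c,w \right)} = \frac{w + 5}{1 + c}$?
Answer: $\frac{91}{3} \approx 30.333$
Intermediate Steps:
$T{\left(c,w \right)} = \frac{5 + w}{1 + c}$
$T{\left(5,2 \right)} 26 = \frac{5 + 2}{1 + 5} \cdot 26 = \frac{1}{6} \cdot 7 \cdot 26 = \frac{7}{6} \cdot 26 = \frac{91}{3}$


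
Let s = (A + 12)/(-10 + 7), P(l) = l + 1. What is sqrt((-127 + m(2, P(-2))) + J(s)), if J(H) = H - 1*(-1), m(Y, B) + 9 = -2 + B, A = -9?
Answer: I*sqrt(139) ≈ 11.79*I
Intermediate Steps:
P(l) = 1 + l
m(Y, B) = -11 + B (m(Y, B) = -9 + (-2 + B) = -11 + B)
s = -1 (s = (-9 + 12)/(-10 + 7) = 3/(-3) = 3*(-1/3) = -1)
J(H) = 1 + H (J(H) = H + 1 = 1 + H)
sqrt((-127 + m(2, P(-2))) + J(s)) = sqrt((-127 + (-11 + (1 - 2))) + (1 - 1)) = sqrt((-127 + (-11 - 1)) + 0) = sqrt((-127 - 12) + 0) = sqrt(-139 + 0) = sqrt(-139) = I*sqrt(139)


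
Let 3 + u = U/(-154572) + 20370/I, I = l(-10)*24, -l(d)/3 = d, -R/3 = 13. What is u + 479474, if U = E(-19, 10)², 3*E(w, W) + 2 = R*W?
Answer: 1334108653879/2782296 ≈ 4.7950e+5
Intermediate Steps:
R = -39 (R = -3*13 = -39)
l(d) = -3*d
E(w, W) = -⅔ - 13*W (E(w, W) = -⅔ + (-39*W)/3 = -⅔ - 13*W)
U = 153664/9 (U = (-⅔ - 13*10)² = (-⅔ - 130)² = (-392/3)² = 153664/9 ≈ 17074.)
I = 720 (I = -3*(-10)*24 = 30*24 = 720)
u = 70061575/2782296 (u = -3 + ((153664/9)/(-154572) + 20370/720) = -3 + ((153664/9)*(-1/154572) + 20370*(1/720)) = -3 + (-38416/347787 + 679/24) = -3 + 78408463/2782296 = 70061575/2782296 ≈ 25.181)
u + 479474 = 70061575/2782296 + 479474 = 1334108653879/2782296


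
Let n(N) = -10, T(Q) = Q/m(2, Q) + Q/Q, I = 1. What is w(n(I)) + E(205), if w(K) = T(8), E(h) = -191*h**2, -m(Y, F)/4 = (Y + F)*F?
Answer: -321070961/40 ≈ -8.0268e+6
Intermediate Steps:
m(Y, F) = -4*F*(F + Y) (m(Y, F) = -4*(Y + F)*F = -4*(F + Y)*F = -4*F*(F + Y))
T(Q) = 1 - 1/(4*(2 + Q)) (T(Q) = Q/((-4*Q*(Q + 2))) + Q/Q = Q/((-4*Q*(2 + Q))) + 1 = Q*(-1/(4*Q*(2 + Q))) + 1 = -1/(4*(2 + Q)) + 1 = 1 - 1/(4*(2 + Q)))
w(K) = 39/40 (w(K) = (7/4 + 8)/(2 + 8) = (39/4)/10 = (1/10)*(39/4) = 39/40)
w(n(I)) + E(205) = 39/40 - 191*205**2 = 39/40 - 191*42025 = 39/40 - 8026775 = -321070961/40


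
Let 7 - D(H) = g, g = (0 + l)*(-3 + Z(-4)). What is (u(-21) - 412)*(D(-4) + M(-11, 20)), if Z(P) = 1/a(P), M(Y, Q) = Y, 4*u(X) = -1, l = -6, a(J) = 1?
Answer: 6596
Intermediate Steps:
u(X) = -1/4 (u(X) = (1/4)*(-1) = -1/4)
Z(P) = 1 (Z(P) = 1/1 = 1)
g = 12 (g = (0 - 6)*(-3 + 1) = -6*(-2) = 12)
D(H) = -5 (D(H) = 7 - 1*12 = 7 - 12 = -5)
(u(-21) - 412)*(D(-4) + M(-11, 20)) = (-1/4 - 412)*(-5 - 11) = -1649/4*(-16) = 6596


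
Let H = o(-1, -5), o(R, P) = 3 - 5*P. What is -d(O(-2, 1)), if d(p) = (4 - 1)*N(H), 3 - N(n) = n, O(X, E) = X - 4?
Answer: 75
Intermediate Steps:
O(X, E) = -4 + X
H = 28 (H = 3 - 5*(-5) = 3 + 25 = 28)
N(n) = 3 - n
d(p) = -75 (d(p) = (4 - 1)*(3 - 1*28) = 3*(3 - 28) = 3*(-25) = -75)
-d(O(-2, 1)) = -1*(-75) = 75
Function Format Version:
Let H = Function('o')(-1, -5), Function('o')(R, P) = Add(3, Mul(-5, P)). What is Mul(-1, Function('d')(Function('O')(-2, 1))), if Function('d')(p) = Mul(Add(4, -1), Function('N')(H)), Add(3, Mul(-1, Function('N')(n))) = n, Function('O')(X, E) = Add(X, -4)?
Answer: 75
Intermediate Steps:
Function('O')(X, E) = Add(-4, X)
H = 28 (H = Add(3, Mul(-5, -5)) = Add(3, 25) = 28)
Function('N')(n) = Add(3, Mul(-1, n))
Function('d')(p) = -75 (Function('d')(p) = Mul(Add(4, -1), Add(3, Mul(-1, 28))) = Mul(3, Add(3, -28)) = Mul(3, -25) = -75)
Mul(-1, Function('d')(Function('O')(-2, 1))) = Mul(-1, -75) = 75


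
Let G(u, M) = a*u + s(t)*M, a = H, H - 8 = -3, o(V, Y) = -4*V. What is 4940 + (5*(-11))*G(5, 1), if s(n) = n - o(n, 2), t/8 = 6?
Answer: -9635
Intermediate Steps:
H = 5 (H = 8 - 3 = 5)
a = 5
t = 48 (t = 8*6 = 48)
s(n) = 5*n (s(n) = n - (-4)*n = n + 4*n = 5*n)
G(u, M) = 5*u + 240*M (G(u, M) = 5*u + (5*48)*M = 5*u + 240*M)
4940 + (5*(-11))*G(5, 1) = 4940 + (5*(-11))*(5*5 + 240*1) = 4940 - 55*(25 + 240) = 4940 - 55*265 = 4940 - 14575 = -9635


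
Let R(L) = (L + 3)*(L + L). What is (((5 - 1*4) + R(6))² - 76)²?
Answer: 139358025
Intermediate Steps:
R(L) = 2*L*(3 + L) (R(L) = (3 + L)*(2*L) = 2*L*(3 + L))
(((5 - 1*4) + R(6))² - 76)² = (((5 - 1*4) + 2*6*(3 + 6))² - 76)² = (((5 - 4) + 2*6*9)² - 76)² = ((1 + 108)² - 76)² = (109² - 76)² = (11881 - 76)² = 11805² = 139358025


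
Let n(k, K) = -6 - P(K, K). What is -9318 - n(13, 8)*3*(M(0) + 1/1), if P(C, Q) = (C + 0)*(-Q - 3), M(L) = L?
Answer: -9564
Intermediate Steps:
P(C, Q) = C*(-3 - Q)
n(k, K) = -6 + K*(3 + K) (n(k, K) = -6 - (-1)*K*(3 + K) = -6 + K*(3 + K))
-9318 - n(13, 8)*3*(M(0) + 1/1) = -9318 - (-6 + 8*(3 + 8))*3*(0 + 1/1) = -9318 - (-6 + 8*11)*3*(0 + 1) = -9318 - (-6 + 88)*3*1 = -9318 - 82*3 = -9318 - 1*246 = -9318 - 246 = -9564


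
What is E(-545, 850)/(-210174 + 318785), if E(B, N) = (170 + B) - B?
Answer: 170/108611 ≈ 0.0015652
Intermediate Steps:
E(B, N) = 170
E(-545, 850)/(-210174 + 318785) = 170/(-210174 + 318785) = 170/108611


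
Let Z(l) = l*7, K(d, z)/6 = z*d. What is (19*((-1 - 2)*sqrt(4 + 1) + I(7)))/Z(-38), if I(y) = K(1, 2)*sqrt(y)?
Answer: -6*sqrt(7)/7 + 3*sqrt(5)/14 ≈ -1.7886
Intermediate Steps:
K(d, z) = 6*d*z (K(d, z) = 6*(z*d) = 6*(d*z) = 6*d*z)
Z(l) = 7*l
I(y) = 12*sqrt(y) (I(y) = (6*1*2)*sqrt(y) = 12*sqrt(y))
(19*((-1 - 2)*sqrt(4 + 1) + I(7)))/Z(-38) = (19*((-1 - 2)*sqrt(4 + 1) + 12*sqrt(7)))/((7*(-38))) = (19*(-3*sqrt(5) + 12*sqrt(7)))/(-266) = (-57*sqrt(5) + 228*sqrt(7))*(-1/266) = -6*sqrt(7)/7 + 3*sqrt(5)/14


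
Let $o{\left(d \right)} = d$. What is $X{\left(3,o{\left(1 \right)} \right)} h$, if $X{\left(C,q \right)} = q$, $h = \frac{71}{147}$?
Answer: $\frac{71}{147} \approx 0.48299$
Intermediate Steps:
$h = \frac{71}{147}$ ($h = 71 \cdot \frac{1}{147} = \frac{71}{147} \approx 0.48299$)
$X{\left(3,o{\left(1 \right)} \right)} h = 1 \cdot \frac{71}{147} = \frac{71}{147}$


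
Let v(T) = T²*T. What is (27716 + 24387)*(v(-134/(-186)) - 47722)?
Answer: -1999985325603073/804357 ≈ -2.4864e+9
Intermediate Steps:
v(T) = T³
(27716 + 24387)*(v(-134/(-186)) - 47722) = (27716 + 24387)*((-134/(-186))³ - 47722) = 52103*((-134*(-1/186))³ - 47722) = 52103*((67/93)³ - 47722) = 52103*(300763/804357 - 47722) = 52103*(-38385223991/804357) = -1999985325603073/804357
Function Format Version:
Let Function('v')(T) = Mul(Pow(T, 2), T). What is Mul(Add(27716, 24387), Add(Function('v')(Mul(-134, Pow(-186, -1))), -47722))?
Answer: Rational(-1999985325603073, 804357) ≈ -2.4864e+9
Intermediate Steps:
Function('v')(T) = Pow(T, 3)
Mul(Add(27716, 24387), Add(Function('v')(Mul(-134, Pow(-186, -1))), -47722)) = Mul(Add(27716, 24387), Add(Pow(Mul(-134, Pow(-186, -1)), 3), -47722)) = Mul(52103, Add(Pow(Mul(-134, Rational(-1, 186)), 3), -47722)) = Mul(52103, Add(Pow(Rational(67, 93), 3), -47722)) = Mul(52103, Add(Rational(300763, 804357), -47722)) = Mul(52103, Rational(-38385223991, 804357)) = Rational(-1999985325603073, 804357)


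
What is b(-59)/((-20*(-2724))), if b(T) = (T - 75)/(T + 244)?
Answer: -67/5039400 ≈ -1.3295e-5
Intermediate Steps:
b(T) = (-75 + T)/(244 + T)
b(-59)/((-20*(-2724))) = ((-75 - 59)/(244 - 59))/((-20*(-2724))) = (-134/185)/54480 = ((1/185)*(-134))*(1/54480) = -134/185*1/54480 = -67/5039400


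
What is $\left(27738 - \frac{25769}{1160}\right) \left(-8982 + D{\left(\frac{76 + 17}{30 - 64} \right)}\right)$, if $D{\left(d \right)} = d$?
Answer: $- \frac{9821309154591}{39440} \approx -2.4902 \cdot 10^{8}$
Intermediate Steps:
$\left(27738 - \frac{25769}{1160}\right) \left(-8982 + D{\left(\frac{76 + 17}{30 - 64} \right)}\right) = \left(27738 - \frac{25769}{1160}\right) \left(-8982 + \frac{76 + 17}{30 - 64}\right) = \left(27738 - \frac{25769}{1160}\right) \left(-8982 + \frac{93}{-34}\right) = \left(27738 - \frac{25769}{1160}\right) \left(-8982 + 93 \left(- \frac{1}{34}\right)\right) = \frac{32150311 \left(-8982 - \frac{93}{34}\right)}{1160} = \frac{32150311}{1160} \left(- \frac{305481}{34}\right) = - \frac{9821309154591}{39440}$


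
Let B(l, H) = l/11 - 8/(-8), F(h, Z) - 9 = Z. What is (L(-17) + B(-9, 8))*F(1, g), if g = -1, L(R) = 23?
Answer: 2040/11 ≈ 185.45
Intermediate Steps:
F(h, Z) = 9 + Z
B(l, H) = 1 + l/11 (B(l, H) = l*(1/11) - 8*(-1/8) = l/11 + 1 = 1 + l/11)
(L(-17) + B(-9, 8))*F(1, g) = (23 + (1 + (1/11)*(-9)))*(9 - 1) = (23 + (1 - 9/11))*8 = (23 + 2/11)*8 = (255/11)*8 = 2040/11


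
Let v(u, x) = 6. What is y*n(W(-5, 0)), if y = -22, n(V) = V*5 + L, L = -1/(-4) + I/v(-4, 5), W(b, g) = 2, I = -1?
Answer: -1331/6 ≈ -221.83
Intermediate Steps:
L = 1/12 (L = -1/(-4) - 1/6 = -1*(-1/4) - 1*1/6 = 1/4 - 1/6 = 1/12 ≈ 0.083333)
n(V) = 1/12 + 5*V (n(V) = V*5 + 1/12 = 5*V + 1/12 = 1/12 + 5*V)
y*n(W(-5, 0)) = -22*(1/12 + 5*2) = -22*(1/12 + 10) = -22*121/12 = -1331/6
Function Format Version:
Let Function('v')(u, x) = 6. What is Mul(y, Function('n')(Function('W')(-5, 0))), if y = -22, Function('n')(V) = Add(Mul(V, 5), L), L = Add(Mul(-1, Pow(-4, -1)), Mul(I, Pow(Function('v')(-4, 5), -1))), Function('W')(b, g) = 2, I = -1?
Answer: Rational(-1331, 6) ≈ -221.83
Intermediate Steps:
L = Rational(1, 12) (L = Add(Mul(-1, Pow(-4, -1)), Mul(-1, Pow(6, -1))) = Add(Mul(-1, Rational(-1, 4)), Mul(-1, Rational(1, 6))) = Add(Rational(1, 4), Rational(-1, 6)) = Rational(1, 12) ≈ 0.083333)
Function('n')(V) = Add(Rational(1, 12), Mul(5, V)) (Function('n')(V) = Add(Mul(V, 5), Rational(1, 12)) = Add(Mul(5, V), Rational(1, 12)) = Add(Rational(1, 12), Mul(5, V)))
Mul(y, Function('n')(Function('W')(-5, 0))) = Mul(-22, Add(Rational(1, 12), Mul(5, 2))) = Mul(-22, Add(Rational(1, 12), 10)) = Mul(-22, Rational(121, 12)) = Rational(-1331, 6)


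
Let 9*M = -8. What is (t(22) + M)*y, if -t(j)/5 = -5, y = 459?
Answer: 11067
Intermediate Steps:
t(j) = 25 (t(j) = -5*(-5) = 25)
M = -8/9 (M = (⅑)*(-8) = -8/9 ≈ -0.88889)
(t(22) + M)*y = (25 - 8/9)*459 = (217/9)*459 = 11067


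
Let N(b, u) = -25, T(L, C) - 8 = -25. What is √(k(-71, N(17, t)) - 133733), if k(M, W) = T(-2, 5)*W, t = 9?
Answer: 138*I*√7 ≈ 365.11*I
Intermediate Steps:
T(L, C) = -17 (T(L, C) = 8 - 25 = -17)
k(M, W) = -17*W
√(k(-71, N(17, t)) - 133733) = √(-17*(-25) - 133733) = √(425 - 133733) = √(-133308) = 138*I*√7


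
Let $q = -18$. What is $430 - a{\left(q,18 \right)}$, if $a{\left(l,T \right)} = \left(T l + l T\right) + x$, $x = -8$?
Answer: $1086$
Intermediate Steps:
$a{\left(l,T \right)} = -8 + 2 T l$ ($a{\left(l,T \right)} = \left(T l + l T\right) - 8 = \left(T l + T l\right) - 8 = 2 T l - 8 = -8 + 2 T l$)
$430 - a{\left(q,18 \right)} = 430 - \left(-8 + 2 \cdot 18 \left(-18\right)\right) = 430 - \left(-8 - 648\right) = 430 - -656 = 430 + 656 = 1086$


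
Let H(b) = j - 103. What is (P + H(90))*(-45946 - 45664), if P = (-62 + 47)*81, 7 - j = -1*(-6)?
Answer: 120650370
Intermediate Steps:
j = 1 (j = 7 - (-1)*(-6) = 7 - 1*6 = 7 - 6 = 1)
P = -1215 (P = -15*81 = -1215)
H(b) = -102 (H(b) = 1 - 103 = -102)
(P + H(90))*(-45946 - 45664) = (-1215 - 102)*(-45946 - 45664) = -1317*(-91610) = 120650370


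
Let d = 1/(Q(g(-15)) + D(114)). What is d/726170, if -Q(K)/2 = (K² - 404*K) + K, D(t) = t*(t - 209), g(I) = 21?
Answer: 1/3786250380 ≈ 2.6411e-10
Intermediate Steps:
D(t) = t*(-209 + t)
Q(K) = -2*K² + 806*K (Q(K) = -2*((K² - 404*K) + K) = -2*(K² - 403*K) = -2*K² + 806*K)
d = 1/5214 (d = 1/(2*21*(403 - 1*21) + 114*(-209 + 114)) = 1/(2*21*(403 - 21) + 114*(-95)) = 1/(2*21*382 - 10830) = 1/(16044 - 10830) = 1/5214 ≈ 0.00019179)
d/726170 = (1/5214)/726170 = (1/5214)*(1/726170) = 1/3786250380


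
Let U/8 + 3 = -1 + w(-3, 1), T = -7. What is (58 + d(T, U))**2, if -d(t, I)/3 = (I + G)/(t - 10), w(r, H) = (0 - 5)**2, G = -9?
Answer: 2140369/289 ≈ 7406.1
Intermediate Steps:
w(r, H) = 25 (w(r, H) = (-5)**2 = 25)
U = 168 (U = -24 + 8*(-1 + 25) = -24 + 8*24 = -24 + 192 = 168)
d(t, I) = -3*(-9 + I)/(-10 + t) (d(t, I) = -3*(I - 9)/(t - 10) = -3*(-9 + I)/(-10 + t))
(58 + d(T, U))**2 = (58 + 3*(9 - 1*168)/(-10 - 7))**2 = (58 + 3*(9 - 168)/(-17))**2 = (58 + 3*(-1/17)*(-159))**2 = (58 + 477/17)**2 = (1463/17)**2 = 2140369/289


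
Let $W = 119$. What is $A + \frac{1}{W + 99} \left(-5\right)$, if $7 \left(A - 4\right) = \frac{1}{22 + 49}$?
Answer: $\frac{431117}{108346} \approx 3.9791$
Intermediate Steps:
$A = \frac{1989}{497}$ ($A = 4 + \frac{1}{7 \left(22 + 49\right)} = 4 + \frac{1}{7 \cdot 71} = 4 + \frac{1}{7} \cdot \frac{1}{71} = 4 + \frac{1}{497} = \frac{1989}{497} \approx 4.002$)
$A + \frac{1}{W + 99} \left(-5\right) = \frac{1989}{497} + \frac{1}{119 + 99} \left(-5\right) = \frac{1989}{497} + \frac{1}{218} \left(-5\right) = \frac{1989}{497} - \frac{5}{218} = \frac{431117}{108346}$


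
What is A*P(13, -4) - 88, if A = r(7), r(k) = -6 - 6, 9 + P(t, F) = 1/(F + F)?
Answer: 43/2 ≈ 21.500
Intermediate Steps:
P(t, F) = -9 + 1/(2*F) (P(t, F) = -9 + 1/(F + F) = -9 + 1/(2*F))
r(k) = -12
A = -12
A*P(13, -4) - 88 = -12*(-9 + (½)/(-4)) - 88 = -12*(-9 + (½)*(-¼)) - 88 = -12*(-9 - ⅛) - 88 = -12*(-73/8) - 88 = 219/2 - 88 = 43/2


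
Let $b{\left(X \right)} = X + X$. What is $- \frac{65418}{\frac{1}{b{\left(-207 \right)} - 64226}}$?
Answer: $4228619520$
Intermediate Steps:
$b{\left(X \right)} = 2 X$
$- \frac{65418}{\frac{1}{b{\left(-207 \right)} - 64226}} = - \frac{65418}{\frac{1}{2 \left(-207\right) - 64226}} = - \frac{65418}{\frac{1}{-414 - 64226}} = - \frac{65418}{\frac{1}{-64640}} = - \frac{65418}{- \frac{1}{64640}} = \left(-65418\right) \left(-64640\right) = 4228619520$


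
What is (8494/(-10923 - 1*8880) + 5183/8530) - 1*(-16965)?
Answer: 2865751029479/168919590 ≈ 16965.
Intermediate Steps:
(8494/(-10923 - 1*8880) + 5183/8530) - 1*(-16965) = (8494/(-10923 - 8880) + 5183*(1/8530)) + 16965 = (8494/(-19803) + 5183/8530) + 16965 = (8494*(-1/19803) + 5183/8530) + 16965 = (-8494/19803 + 5183/8530) + 16965 = 30185129/168919590 + 16965 = 2865751029479/168919590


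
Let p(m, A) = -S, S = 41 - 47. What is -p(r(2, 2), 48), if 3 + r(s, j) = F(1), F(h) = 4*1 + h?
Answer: -6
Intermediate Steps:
S = -6
F(h) = 4 + h
r(s, j) = 2 (r(s, j) = -3 + (4 + 1) = -3 + 5 = 2)
p(m, A) = 6 (p(m, A) = -1*(-6) = 6)
-p(r(2, 2), 48) = -1*6 = -6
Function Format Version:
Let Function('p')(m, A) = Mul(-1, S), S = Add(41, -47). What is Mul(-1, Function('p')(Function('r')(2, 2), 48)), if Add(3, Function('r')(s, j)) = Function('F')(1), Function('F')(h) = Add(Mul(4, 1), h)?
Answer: -6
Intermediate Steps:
S = -6
Function('F')(h) = Add(4, h)
Function('r')(s, j) = 2 (Function('r')(s, j) = Add(-3, Add(4, 1)) = Add(-3, 5) = 2)
Function('p')(m, A) = 6 (Function('p')(m, A) = Mul(-1, -6) = 6)
Mul(-1, Function('p')(Function('r')(2, 2), 48)) = Mul(-1, 6) = -6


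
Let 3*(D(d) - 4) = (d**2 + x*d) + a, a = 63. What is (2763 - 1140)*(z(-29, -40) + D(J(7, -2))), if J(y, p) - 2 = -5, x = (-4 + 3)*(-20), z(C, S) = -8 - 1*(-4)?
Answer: 6492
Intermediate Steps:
z(C, S) = -4 (z(C, S) = -8 + 4 = -4)
x = 20 (x = -1*(-20) = 20)
J(y, p) = -3 (J(y, p) = 2 - 5 = -3)
D(d) = 25 + d**2/3 + 20*d/3 (D(d) = 4 + ((d**2 + 20*d) + 63)/3 = 4 + (63 + d**2 + 20*d)/3 = 4 + (21 + d**2/3 + 20*d/3) = 25 + d**2/3 + 20*d/3)
(2763 - 1140)*(z(-29, -40) + D(J(7, -2))) = (2763 - 1140)*(-4 + (25 + (1/3)*(-3)**2 + (20/3)*(-3))) = 1623*(-4 + (25 + (1/3)*9 - 20)) = 1623*(-4 + (25 + 3 - 20)) = 1623*(-4 + 8) = 1623*4 = 6492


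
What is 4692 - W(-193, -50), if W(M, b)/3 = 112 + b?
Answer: 4506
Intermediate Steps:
W(M, b) = 336 + 3*b (W(M, b) = 3*(112 + b) = 336 + 3*b)
4692 - W(-193, -50) = 4692 - (336 + 3*(-50)) = 4692 - (336 - 150) = 4692 - 1*186 = 4692 - 186 = 4506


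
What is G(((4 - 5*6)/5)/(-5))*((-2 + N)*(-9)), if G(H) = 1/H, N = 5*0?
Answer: 225/13 ≈ 17.308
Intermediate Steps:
N = 0
G(H) = 1/H
G(((4 - 5*6)/5)/(-5))*((-2 + N)*(-9)) = ((-2 + 0)*(-9))/((((4 - 5*6)/5)/(-5))) = (-2*(-9))/((((4 - 30)*(⅕))*(-⅕))) = 18/(-26*⅕*(-⅕)) = 18/(-26/5*(-⅕)) = 18/(26/25) = (25/26)*18 = 225/13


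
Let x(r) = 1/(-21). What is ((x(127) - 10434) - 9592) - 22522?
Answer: -893509/21 ≈ -42548.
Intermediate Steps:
x(r) = -1/21
((x(127) - 10434) - 9592) - 22522 = ((-1/21 - 10434) - 9592) - 22522 = (-219115/21 - 9592) - 22522 = -420547/21 - 22522 = -893509/21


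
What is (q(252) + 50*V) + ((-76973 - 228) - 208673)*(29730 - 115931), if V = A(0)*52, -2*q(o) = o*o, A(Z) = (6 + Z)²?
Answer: 24642686522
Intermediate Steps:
q(o) = -o²/2 (q(o) = -o*o/2 = -o²/2)
V = 1872 (V = (6 + 0)²*52 = 6²*52 = 36*52 = 1872)
(q(252) + 50*V) + ((-76973 - 228) - 208673)*(29730 - 115931) = (-½*252² + 50*1872) + ((-76973 - 228) - 208673)*(29730 - 115931) = (-½*63504 + 93600) + (-77201 - 208673)*(-86201) = (-31752 + 93600) - 285874*(-86201) = 61848 + 24642624674 = 24642686522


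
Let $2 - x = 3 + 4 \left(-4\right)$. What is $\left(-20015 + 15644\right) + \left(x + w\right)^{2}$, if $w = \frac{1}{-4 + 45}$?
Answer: $- \frac{6968195}{1681} \approx -4145.3$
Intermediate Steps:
$x = 15$ ($x = 2 - \left(3 + 4 \left(-4\right)\right) = 2 - \left(3 - 16\right) = 2 - -13 = 2 + 13 = 15$)
$w = \frac{1}{41} \approx 0.02439$
$\left(-20015 + 15644\right) + \left(x + w\right)^{2} = \left(-20015 + 15644\right) + \left(15 + \frac{1}{41}\right)^{2} = -4371 + \left(\frac{616}{41}\right)^{2} = -4371 + \frac{379456}{1681} = - \frac{6968195}{1681}$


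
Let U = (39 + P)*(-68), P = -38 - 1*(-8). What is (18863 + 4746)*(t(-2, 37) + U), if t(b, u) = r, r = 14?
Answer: -14118182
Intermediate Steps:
P = -30 (P = -38 + 8 = -30)
t(b, u) = 14
U = -612 (U = (39 - 30)*(-68) = 9*(-68) = -612)
(18863 + 4746)*(t(-2, 37) + U) = (18863 + 4746)*(14 - 612) = 23609*(-598) = -14118182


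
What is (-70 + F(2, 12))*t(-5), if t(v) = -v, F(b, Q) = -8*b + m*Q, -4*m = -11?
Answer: -265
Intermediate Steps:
m = 11/4 (m = -¼*(-11) = 11/4 ≈ 2.7500)
F(b, Q) = -8*b + 11*Q/4
(-70 + F(2, 12))*t(-5) = (-70 + (-8*2 + (11/4)*12))*(-1*(-5)) = (-70 + (-16 + 33))*5 = (-70 + 17)*5 = -53*5 = -265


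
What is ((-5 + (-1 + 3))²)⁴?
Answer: 6561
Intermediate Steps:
((-5 + (-1 + 3))²)⁴ = ((-5 + 2)²)⁴ = ((-3)²)⁴ = 9⁴ = 6561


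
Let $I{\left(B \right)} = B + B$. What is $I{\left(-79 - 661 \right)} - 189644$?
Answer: $-191124$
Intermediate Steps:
$I{\left(B \right)} = 2 B$
$I{\left(-79 - 661 \right)} - 189644 = 2 \left(-79 - 661\right) - 189644 = 2 \left(-740\right) - 189644 = -1480 - 189644 = -191124$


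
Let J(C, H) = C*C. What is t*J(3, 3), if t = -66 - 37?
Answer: -927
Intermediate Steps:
J(C, H) = C²
t = -103
t*J(3, 3) = -103*3² = -103*9 = -927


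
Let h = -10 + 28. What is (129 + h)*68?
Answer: 9996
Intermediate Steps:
h = 18
(129 + h)*68 = (129 + 18)*68 = 147*68 = 9996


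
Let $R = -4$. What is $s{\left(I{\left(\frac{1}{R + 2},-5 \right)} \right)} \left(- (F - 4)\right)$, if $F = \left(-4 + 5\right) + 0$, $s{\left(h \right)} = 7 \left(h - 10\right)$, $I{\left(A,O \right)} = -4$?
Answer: $-294$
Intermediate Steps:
$s{\left(h \right)} = -70 + 7 h$ ($s{\left(h \right)} = 7 \left(-10 + h\right) = -70 + 7 h$)
$F = 1$ ($F = 1 + 0 = 1$)
$s{\left(I{\left(\frac{1}{R + 2},-5 \right)} \right)} \left(- (F - 4)\right) = \left(-70 + 7 \left(-4\right)\right) \left(- (1 - 4)\right) = \left(-70 - 28\right) \left(\left(-1\right) \left(-3\right)\right) = \left(-98\right) 3 = -294$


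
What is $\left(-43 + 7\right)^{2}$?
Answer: $1296$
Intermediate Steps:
$\left(-43 + 7\right)^{2} = \left(-36\right)^{2} = 1296$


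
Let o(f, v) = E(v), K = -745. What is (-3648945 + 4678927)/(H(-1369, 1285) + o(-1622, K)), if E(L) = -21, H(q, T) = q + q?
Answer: -1029982/2759 ≈ -373.32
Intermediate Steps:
H(q, T) = 2*q
o(f, v) = -21
(-3648945 + 4678927)/(H(-1369, 1285) + o(-1622, K)) = (-3648945 + 4678927)/(2*(-1369) - 21) = 1029982/(-2738 - 21) = 1029982/(-2759) = 1029982*(-1/2759) = -1029982/2759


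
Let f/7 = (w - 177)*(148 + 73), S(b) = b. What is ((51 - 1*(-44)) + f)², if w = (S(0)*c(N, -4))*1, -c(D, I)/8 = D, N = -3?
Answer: 74924828176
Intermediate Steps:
c(D, I) = -8*D
w = 0 (w = (0*(-8*(-3)))*1 = (0*24)*1 = 0*1 = 0)
f = -273819 (f = 7*((0 - 177)*(148 + 73)) = 7*(-177*221) = 7*(-39117) = -273819)
((51 - 1*(-44)) + f)² = ((51 - 1*(-44)) - 273819)² = ((51 + 44) - 273819)² = (95 - 273819)² = (-273724)² = 74924828176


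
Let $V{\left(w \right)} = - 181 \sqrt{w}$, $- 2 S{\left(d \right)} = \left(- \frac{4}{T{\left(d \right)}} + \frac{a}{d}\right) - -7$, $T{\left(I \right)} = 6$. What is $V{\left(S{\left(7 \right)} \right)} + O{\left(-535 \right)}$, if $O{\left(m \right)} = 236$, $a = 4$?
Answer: $236 - \frac{181 i \sqrt{6090}}{42} \approx 236.0 - 336.31 i$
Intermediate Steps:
$S{\left(d \right)} = - \frac{19}{6} - \frac{2}{d}$ ($S{\left(d \right)} = - \frac{\left(- \frac{4}{6} + \frac{4}{d}\right) - -7}{2} = - \frac{\left(\left(-4\right) \frac{1}{6} + \frac{4}{d}\right) + 7}{2} = - \frac{\left(- \frac{2}{3} + \frac{4}{d}\right) + 7}{2} = - \frac{\frac{19}{3} + \frac{4}{d}}{2} = - \frac{19}{6} - \frac{2}{d}$)
$V{\left(S{\left(7 \right)} \right)} + O{\left(-535 \right)} = - 181 \sqrt{- \frac{19}{6} - \frac{2}{7}} + 236 = - 181 \sqrt{- \frac{145}{42}} + 236 = - 181 \frac{i \sqrt{6090}}{42} + 236 = - \frac{181 i \sqrt{6090}}{42} + 236 = 236 - \frac{181 i \sqrt{6090}}{42}$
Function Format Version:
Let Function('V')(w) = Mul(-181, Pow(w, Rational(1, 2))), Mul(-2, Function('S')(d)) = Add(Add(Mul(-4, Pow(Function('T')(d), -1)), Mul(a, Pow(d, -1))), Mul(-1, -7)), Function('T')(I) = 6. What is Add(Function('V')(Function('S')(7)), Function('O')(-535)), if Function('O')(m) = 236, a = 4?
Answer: Add(236, Mul(Rational(-181, 42), I, Pow(6090, Rational(1, 2)))) ≈ Add(236.00, Mul(-336.31, I))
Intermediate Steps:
Function('S')(d) = Add(Rational(-19, 6), Mul(-2, Pow(d, -1))) (Function('S')(d) = Mul(Rational(-1, 2), Add(Add(Mul(-4, Pow(6, -1)), Mul(4, Pow(d, -1))), Mul(-1, -7))) = Mul(Rational(-1, 2), Add(Add(Mul(-4, Rational(1, 6)), Mul(4, Pow(d, -1))), 7)) = Mul(Rational(-1, 2), Add(Add(Rational(-2, 3), Mul(4, Pow(d, -1))), 7)) = Mul(Rational(-1, 2), Add(Rational(19, 3), Mul(4, Pow(d, -1)))) = Add(Rational(-19, 6), Mul(-2, Pow(d, -1))))
Add(Function('V')(Function('S')(7)), Function('O')(-535)) = Add(Mul(-181, Pow(Add(Rational(-19, 6), Mul(-2, Pow(7, -1))), Rational(1, 2))), 236) = Add(Mul(-181, Pow(Add(Rational(-19, 6), Mul(-2, Rational(1, 7))), Rational(1, 2))), 236) = Add(Mul(-181, Pow(Add(Rational(-19, 6), Rational(-2, 7)), Rational(1, 2))), 236) = Add(Mul(-181, Pow(Rational(-145, 42), Rational(1, 2))), 236) = Add(Mul(-181, Mul(Rational(1, 42), I, Pow(6090, Rational(1, 2)))), 236) = Add(Mul(Rational(-181, 42), I, Pow(6090, Rational(1, 2))), 236) = Add(236, Mul(Rational(-181, 42), I, Pow(6090, Rational(1, 2))))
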